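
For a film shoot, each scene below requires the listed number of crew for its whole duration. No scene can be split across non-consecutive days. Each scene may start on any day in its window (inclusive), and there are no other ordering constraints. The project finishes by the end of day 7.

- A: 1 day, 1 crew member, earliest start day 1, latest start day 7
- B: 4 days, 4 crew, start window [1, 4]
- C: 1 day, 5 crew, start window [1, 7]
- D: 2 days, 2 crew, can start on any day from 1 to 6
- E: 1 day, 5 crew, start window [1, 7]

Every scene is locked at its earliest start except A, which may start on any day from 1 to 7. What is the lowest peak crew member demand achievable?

16

A@1: d1:17  d2:6  d3:4  d4:4  d5:0  d6:0  d7:0 → peak 17
A@2: d1:16  d2:7  d3:4  d4:4  d5:0  d6:0  d7:0 → peak 16
A@3: d1:16  d2:6  d3:5  d4:4  d5:0  d6:0  d7:0 → peak 16
A@4: d1:16  d2:6  d3:4  d4:5  d5:0  d6:0  d7:0 → peak 16
A@5: d1:16  d2:6  d3:4  d4:4  d5:1  d6:0  d7:0 → peak 16
A@6: d1:16  d2:6  d3:4  d4:4  d5:0  d6:1  d7:0 → peak 16
A@7: d1:16  d2:6  d3:4  d4:4  d5:0  d6:0  d7:1 → peak 16
Best is A@2, peak 16.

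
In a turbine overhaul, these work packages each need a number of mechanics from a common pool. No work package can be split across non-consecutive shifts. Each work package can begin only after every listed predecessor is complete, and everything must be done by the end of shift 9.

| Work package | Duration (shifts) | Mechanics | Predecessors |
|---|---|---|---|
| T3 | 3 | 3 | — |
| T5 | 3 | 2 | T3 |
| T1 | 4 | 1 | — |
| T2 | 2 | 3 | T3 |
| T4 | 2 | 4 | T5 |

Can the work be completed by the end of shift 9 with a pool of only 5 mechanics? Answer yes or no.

yes

Schedule T3@1, T5@4, T1@1, T2@5, T4@7: s1:4  s2:4  s3:4  s4:3  s5:5  s6:5  s7:4  s8:4  s9:0 — peak 5 ≤ 5.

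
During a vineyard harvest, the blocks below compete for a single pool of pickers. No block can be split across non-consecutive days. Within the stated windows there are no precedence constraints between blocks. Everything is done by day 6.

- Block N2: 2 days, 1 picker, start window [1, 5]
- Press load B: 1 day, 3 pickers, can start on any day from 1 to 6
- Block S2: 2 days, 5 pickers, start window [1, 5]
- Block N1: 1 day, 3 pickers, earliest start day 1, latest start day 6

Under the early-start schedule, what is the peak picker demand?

12

Early-start schedule: Block N2@1, Press load B@1, Block S2@1, Block N1@1.
Load per day: day 1: 12, day 2: 6, day 3: 0, day 4: 0, day 5: 0, day 6: 0.
Peak is 12.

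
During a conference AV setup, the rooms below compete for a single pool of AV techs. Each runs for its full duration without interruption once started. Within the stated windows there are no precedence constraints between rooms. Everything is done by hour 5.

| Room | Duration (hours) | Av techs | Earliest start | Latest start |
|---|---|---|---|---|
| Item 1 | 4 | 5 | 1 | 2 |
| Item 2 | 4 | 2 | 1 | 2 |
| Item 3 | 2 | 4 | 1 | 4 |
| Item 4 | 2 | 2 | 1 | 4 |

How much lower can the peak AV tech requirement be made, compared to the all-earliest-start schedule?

2

Early-start peak: h1:13  h2:13  h3:7  h4:7  h5:0 ⇒ 13.
Leveled (Item 1@1, Item 2@1, Item 3@1, Item 4@3): h1:11  h2:11  h3:9  h4:9  h5:0 ⇒ 11.
Reduction 13 − 11 = 2.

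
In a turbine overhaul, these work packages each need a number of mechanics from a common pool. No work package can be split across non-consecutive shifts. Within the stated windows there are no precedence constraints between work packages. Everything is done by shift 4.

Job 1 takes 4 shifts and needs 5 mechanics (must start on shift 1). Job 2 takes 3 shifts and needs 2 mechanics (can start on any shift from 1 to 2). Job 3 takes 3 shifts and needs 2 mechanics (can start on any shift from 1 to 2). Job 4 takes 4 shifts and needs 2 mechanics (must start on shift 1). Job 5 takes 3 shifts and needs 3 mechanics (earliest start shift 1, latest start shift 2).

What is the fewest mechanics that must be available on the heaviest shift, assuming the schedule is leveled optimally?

14

Schedule Job 1@1, Job 2@1, Job 3@1, Job 4@1, Job 5@1: s1:14  s2:14  s3:14  s4:7 — peak 14.
No arrangement of the 8 feasible schedules does better.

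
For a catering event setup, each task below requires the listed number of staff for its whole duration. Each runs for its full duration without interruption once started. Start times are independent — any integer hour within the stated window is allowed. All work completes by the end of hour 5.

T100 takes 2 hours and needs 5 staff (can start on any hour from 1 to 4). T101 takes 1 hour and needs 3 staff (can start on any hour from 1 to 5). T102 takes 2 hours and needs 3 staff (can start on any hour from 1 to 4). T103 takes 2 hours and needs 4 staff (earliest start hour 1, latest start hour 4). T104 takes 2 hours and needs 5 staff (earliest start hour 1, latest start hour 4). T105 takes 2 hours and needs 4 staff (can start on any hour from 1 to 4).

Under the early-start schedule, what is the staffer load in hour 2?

21

At early start, hour 2 has: T100, T102, T103, T104, T105.
Demand: 5 + 3 + 4 + 5 + 4 = 21.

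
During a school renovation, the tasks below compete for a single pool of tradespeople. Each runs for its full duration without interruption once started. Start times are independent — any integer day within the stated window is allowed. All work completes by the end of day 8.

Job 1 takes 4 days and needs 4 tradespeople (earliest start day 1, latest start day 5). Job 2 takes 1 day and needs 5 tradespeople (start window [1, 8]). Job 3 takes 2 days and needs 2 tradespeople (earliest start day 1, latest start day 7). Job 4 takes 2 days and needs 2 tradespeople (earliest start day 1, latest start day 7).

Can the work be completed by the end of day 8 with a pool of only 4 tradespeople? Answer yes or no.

The minimum achievable peak is 5; 4 < 5, so no feasible schedule stays within the cap.

no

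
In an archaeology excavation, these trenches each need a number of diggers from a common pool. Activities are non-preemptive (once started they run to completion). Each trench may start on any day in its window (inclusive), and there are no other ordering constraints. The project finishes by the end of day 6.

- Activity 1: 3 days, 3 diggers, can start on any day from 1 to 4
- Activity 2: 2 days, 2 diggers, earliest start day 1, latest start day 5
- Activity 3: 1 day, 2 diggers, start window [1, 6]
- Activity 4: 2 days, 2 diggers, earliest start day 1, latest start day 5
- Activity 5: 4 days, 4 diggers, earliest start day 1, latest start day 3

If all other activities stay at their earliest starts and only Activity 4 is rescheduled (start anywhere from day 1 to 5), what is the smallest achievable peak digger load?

11

Activity 4@1: d1:13  d2:11  d3:7  d4:4  d5:0  d6:0 → peak 13
Activity 4@2: d1:11  d2:11  d3:9  d4:4  d5:0  d6:0 → peak 11
Activity 4@3: d1:11  d2:9  d3:9  d4:6  d5:0  d6:0 → peak 11
Activity 4@4: d1:11  d2:9  d3:7  d4:6  d5:2  d6:0 → peak 11
Activity 4@5: d1:11  d2:9  d3:7  d4:4  d5:2  d6:2 → peak 11
Best is Activity 4@2, peak 11.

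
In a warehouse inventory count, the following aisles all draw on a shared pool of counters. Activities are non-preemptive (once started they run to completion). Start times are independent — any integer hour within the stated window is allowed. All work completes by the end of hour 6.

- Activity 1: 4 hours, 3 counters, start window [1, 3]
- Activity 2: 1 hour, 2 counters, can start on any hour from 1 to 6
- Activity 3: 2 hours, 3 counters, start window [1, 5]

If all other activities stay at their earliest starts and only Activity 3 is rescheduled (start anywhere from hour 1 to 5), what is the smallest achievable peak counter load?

5

Activity 3@1: h1:8  h2:6  h3:3  h4:3  h5:0  h6:0 → peak 8
Activity 3@2: h1:5  h2:6  h3:6  h4:3  h5:0  h6:0 → peak 6
Activity 3@3: h1:5  h2:3  h3:6  h4:6  h5:0  h6:0 → peak 6
Activity 3@4: h1:5  h2:3  h3:3  h4:6  h5:3  h6:0 → peak 6
Activity 3@5: h1:5  h2:3  h3:3  h4:3  h5:3  h6:3 → peak 5
Best is Activity 3@5, peak 5.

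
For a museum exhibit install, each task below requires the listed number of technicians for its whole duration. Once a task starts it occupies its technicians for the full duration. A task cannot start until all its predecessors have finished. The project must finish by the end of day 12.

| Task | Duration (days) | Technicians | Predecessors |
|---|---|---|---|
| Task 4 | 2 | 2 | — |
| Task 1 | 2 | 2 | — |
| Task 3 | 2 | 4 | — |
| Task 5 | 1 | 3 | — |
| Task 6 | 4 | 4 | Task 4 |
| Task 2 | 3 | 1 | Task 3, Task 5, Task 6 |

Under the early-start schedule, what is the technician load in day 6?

At early start, day 6 has: Task 6.
Demand: 4 = 4.

4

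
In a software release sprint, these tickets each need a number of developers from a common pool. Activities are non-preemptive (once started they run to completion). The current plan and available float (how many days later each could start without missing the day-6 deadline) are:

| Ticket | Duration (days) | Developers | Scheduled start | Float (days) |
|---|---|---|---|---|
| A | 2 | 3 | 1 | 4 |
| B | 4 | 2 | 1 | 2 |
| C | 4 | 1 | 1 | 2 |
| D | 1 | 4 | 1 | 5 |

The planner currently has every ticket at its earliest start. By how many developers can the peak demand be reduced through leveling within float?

Early-start peak: d1:10  d2:6  d3:3  d4:3  d5:0  d6:0 ⇒ 10.
Leveled (A@1, B@1, C@3, D@5): d1:5  d2:5  d3:3  d4:3  d5:5  d6:1 ⇒ 5.
Reduction 10 − 5 = 5.

5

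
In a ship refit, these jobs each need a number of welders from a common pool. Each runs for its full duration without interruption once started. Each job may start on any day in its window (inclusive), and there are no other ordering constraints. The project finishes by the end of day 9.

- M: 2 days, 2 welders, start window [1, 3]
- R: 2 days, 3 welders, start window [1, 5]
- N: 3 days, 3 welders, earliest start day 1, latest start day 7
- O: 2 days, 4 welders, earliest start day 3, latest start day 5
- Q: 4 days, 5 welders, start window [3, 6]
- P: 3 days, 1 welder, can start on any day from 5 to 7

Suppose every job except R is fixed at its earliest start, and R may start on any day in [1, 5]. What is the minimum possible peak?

R@1: d1:8  d2:8  d3:12  d4:9  d5:6  d6:6  d7:1  d8:0  d9:0 → peak 12
R@2: d1:5  d2:8  d3:15  d4:9  d5:6  d6:6  d7:1  d8:0  d9:0 → peak 15
R@3: d1:5  d2:5  d3:15  d4:12  d5:6  d6:6  d7:1  d8:0  d9:0 → peak 15
R@4: d1:5  d2:5  d3:12  d4:12  d5:9  d6:6  d7:1  d8:0  d9:0 → peak 12
R@5: d1:5  d2:5  d3:12  d4:9  d5:9  d6:9  d7:1  d8:0  d9:0 → peak 12
Best is R@1, peak 12.

12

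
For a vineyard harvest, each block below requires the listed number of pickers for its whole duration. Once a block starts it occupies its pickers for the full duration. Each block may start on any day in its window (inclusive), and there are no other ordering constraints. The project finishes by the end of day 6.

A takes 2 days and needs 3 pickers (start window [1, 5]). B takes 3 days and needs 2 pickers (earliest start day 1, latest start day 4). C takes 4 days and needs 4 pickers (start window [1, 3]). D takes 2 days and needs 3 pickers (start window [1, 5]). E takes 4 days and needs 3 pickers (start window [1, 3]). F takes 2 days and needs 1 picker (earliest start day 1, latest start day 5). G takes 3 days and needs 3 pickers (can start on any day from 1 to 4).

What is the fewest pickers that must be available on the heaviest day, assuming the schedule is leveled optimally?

10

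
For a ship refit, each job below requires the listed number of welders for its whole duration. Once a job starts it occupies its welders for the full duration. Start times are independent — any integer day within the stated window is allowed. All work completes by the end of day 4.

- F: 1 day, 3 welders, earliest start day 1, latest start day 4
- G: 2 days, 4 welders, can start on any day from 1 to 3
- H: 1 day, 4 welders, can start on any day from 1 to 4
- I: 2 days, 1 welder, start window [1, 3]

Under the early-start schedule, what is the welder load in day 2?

5

At early start, day 2 has: G, I.
Demand: 4 + 1 = 5.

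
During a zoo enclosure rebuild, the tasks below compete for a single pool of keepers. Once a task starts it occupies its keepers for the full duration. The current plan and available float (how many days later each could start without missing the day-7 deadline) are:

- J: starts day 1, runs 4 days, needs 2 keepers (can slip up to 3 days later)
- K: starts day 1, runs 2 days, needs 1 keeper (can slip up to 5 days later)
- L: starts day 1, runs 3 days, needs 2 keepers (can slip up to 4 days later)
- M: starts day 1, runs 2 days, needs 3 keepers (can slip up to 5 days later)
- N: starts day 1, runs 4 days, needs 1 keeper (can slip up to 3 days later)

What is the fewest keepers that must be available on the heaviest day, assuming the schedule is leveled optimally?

Early-start (J@1, K@1, L@1, M@1, N@1) gives peak 9: d1:9  d2:9  d3:5  d4:3  d5:0  d6:0  d7:0.
Shift K→4, M→6, N→4.
Schedule J@1, K@4, L@1, M@6, N@4: d1:4  d2:4  d3:4  d4:4  d5:2  d6:4  d7:4 — peak 4.
Total keeper-days = 26 over 7 days ⇒ peak ≥ ⌈26/7⌉ = 4, so 4 is optimal.

4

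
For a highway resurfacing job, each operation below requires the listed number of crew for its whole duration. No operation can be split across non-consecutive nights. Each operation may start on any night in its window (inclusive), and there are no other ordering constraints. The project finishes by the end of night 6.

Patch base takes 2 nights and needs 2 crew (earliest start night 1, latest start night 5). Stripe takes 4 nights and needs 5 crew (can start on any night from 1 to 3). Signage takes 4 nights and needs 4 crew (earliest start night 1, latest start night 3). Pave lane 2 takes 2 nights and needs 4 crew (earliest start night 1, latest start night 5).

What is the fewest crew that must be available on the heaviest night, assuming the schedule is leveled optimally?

9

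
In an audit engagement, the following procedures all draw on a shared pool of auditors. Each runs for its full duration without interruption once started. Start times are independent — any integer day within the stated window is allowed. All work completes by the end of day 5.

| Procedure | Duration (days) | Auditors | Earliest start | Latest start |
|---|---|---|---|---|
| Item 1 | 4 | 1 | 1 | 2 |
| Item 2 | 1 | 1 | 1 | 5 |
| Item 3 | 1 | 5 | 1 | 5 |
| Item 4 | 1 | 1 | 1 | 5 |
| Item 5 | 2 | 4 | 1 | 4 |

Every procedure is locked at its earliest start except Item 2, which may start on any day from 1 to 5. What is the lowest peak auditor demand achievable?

11

Item 2@1: d1:12  d2:5  d3:1  d4:1  d5:0 → peak 12
Item 2@2: d1:11  d2:6  d3:1  d4:1  d5:0 → peak 11
Item 2@3: d1:11  d2:5  d3:2  d4:1  d5:0 → peak 11
Item 2@4: d1:11  d2:5  d3:1  d4:2  d5:0 → peak 11
Item 2@5: d1:11  d2:5  d3:1  d4:1  d5:1 → peak 11
Best is Item 2@2, peak 11.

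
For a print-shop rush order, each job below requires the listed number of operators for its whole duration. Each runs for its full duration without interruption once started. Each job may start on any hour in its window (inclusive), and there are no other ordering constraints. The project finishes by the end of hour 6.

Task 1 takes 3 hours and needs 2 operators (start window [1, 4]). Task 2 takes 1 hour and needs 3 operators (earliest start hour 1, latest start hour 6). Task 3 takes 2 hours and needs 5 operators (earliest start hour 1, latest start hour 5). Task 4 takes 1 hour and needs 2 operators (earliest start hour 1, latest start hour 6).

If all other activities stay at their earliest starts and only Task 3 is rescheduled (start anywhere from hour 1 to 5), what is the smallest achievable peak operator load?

Task 3@1: h1:12  h2:7  h3:2  h4:0  h5:0  h6:0 → peak 12
Task 3@2: h1:7  h2:7  h3:7  h4:0  h5:0  h6:0 → peak 7
Task 3@3: h1:7  h2:2  h3:7  h4:5  h5:0  h6:0 → peak 7
Task 3@4: h1:7  h2:2  h3:2  h4:5  h5:5  h6:0 → peak 7
Task 3@5: h1:7  h2:2  h3:2  h4:0  h5:5  h6:5 → peak 7
Best is Task 3@2, peak 7.

7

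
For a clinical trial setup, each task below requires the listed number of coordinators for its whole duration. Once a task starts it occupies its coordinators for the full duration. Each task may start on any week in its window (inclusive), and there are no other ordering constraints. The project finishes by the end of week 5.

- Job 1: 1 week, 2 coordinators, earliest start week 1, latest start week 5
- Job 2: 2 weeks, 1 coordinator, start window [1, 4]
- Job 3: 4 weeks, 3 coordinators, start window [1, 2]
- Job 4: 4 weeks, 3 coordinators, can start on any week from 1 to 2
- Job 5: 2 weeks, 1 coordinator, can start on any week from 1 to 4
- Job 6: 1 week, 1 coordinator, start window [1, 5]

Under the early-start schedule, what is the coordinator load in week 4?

6

At early start, week 4 has: Job 3, Job 4.
Demand: 3 + 3 = 6.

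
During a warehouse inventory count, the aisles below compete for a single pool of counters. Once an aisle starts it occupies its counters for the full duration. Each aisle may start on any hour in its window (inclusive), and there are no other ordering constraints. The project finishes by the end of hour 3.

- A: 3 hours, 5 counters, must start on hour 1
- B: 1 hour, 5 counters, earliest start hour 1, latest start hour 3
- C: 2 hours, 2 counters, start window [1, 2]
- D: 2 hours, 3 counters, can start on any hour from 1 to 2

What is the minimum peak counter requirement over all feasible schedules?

10

Early-start (A@1, B@1, C@1, D@1) gives peak 15: h1:15  h2:10  h3:5.
Shift C→2, D→2.
Schedule A@1, B@1, C@2, D@2: h1:10  h2:10  h3:10 — peak 10.
Total counter-hours = 30 over 3 hours ⇒ peak ≥ ⌈30/3⌉ = 10, so 10 is optimal.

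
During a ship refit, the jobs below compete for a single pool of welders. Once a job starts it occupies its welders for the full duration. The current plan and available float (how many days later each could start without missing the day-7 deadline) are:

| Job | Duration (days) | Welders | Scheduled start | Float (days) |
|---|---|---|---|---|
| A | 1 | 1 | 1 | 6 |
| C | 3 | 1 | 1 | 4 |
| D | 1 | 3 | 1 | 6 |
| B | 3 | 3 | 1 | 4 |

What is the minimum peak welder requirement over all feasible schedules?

3

Early-start (A@1, C@1, D@1, B@1) gives peak 8: d1:8  d2:4  d3:4  d4:0  d5:0  d6:0  d7:0.
Shift D→4, B→5.
Schedule A@1, C@1, D@4, B@5: d1:2  d2:1  d3:1  d4:3  d5:3  d6:3  d7:3 — peak 3.
Total welder-days = 16 over 7 days ⇒ peak ≥ ⌈16/7⌉ = 3, so 3 is optimal.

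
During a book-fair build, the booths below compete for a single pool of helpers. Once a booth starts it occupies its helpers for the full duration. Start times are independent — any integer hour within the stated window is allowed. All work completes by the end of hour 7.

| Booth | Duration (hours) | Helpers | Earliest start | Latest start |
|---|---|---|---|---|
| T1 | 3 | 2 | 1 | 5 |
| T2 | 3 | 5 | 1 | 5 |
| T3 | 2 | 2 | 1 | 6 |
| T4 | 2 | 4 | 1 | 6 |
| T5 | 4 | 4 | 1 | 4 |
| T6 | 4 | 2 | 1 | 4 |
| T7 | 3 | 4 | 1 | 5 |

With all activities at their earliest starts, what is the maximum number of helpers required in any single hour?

23

Early-start schedule: T1@1, T2@1, T3@1, T4@1, T5@1, T6@1, T7@1.
Load per hour: hour 1: 23, hour 2: 23, hour 3: 17, hour 4: 6, hour 5: 0, hour 6: 0, hour 7: 0.
Peak is 23.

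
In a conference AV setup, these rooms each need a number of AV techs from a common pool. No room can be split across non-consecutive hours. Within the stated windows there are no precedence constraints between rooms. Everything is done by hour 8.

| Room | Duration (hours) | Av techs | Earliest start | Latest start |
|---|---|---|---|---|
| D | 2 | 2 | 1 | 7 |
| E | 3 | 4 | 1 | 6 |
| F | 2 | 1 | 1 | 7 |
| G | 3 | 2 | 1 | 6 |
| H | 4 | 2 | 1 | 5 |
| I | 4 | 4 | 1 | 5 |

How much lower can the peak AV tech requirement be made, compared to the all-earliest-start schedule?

8

Early-start peak: h1:15  h2:15  h3:12  h4:6  h5:0  h6:0  h7:0  h8:0 ⇒ 15.
Leveled (D@1, E@6, F@1, G@3, H@5, I@1): h1:7  h2:7  h3:6  h4:6  h5:4  h6:6  h7:6  h8:6 ⇒ 7.
Reduction 15 − 7 = 8.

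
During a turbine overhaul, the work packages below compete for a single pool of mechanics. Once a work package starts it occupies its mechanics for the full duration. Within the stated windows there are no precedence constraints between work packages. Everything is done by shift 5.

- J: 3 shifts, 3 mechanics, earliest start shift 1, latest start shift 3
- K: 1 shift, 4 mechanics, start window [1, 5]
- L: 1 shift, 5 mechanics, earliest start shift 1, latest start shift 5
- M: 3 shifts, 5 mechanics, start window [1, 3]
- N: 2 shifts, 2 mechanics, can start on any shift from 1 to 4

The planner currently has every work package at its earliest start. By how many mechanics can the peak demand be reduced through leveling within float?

Early-start peak: s1:19  s2:10  s3:8  s4:0  s5:0 ⇒ 19.
Leveled (J@1, K@1, L@2, M@3, N@4): s1:7  s2:8  s3:8  s4:7  s5:7 ⇒ 8.
Reduction 19 − 8 = 11.

11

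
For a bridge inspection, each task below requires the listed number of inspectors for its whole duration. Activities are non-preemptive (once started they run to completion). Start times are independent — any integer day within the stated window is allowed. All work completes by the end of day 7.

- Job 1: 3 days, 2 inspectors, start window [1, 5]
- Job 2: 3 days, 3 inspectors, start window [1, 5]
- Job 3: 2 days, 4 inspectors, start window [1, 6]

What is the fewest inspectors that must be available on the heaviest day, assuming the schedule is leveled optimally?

Early-start (Job 1@1, Job 2@1, Job 3@1) gives peak 9: d1:9  d2:9  d3:5  d4:0  d5:0  d6:0  d7:0.
Shift Job 3→4.
Schedule Job 1@1, Job 2@1, Job 3@4: d1:5  d2:5  d3:5  d4:4  d5:4  d6:0  d7:0 — peak 5.

5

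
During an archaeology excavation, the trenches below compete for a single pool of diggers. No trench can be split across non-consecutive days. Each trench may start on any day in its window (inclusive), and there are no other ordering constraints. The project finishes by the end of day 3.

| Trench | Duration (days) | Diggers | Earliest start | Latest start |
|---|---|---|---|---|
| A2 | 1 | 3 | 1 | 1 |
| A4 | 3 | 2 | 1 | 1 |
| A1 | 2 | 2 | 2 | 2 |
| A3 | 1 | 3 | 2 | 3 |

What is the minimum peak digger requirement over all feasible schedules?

Schedule A2@1, A4@1, A1@2, A3@2: d1:5  d2:7  d3:4 — peak 7.
No arrangement of the 2 feasible schedules does better.

7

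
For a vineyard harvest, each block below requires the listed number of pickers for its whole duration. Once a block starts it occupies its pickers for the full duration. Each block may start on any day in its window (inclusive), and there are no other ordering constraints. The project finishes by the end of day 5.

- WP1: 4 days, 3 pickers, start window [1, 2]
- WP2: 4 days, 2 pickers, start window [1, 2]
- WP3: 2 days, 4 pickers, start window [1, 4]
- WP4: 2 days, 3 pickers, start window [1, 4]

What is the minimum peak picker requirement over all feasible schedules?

Early-start (WP1@1, WP2@1, WP3@1, WP4@1) gives peak 12: d1:12  d2:12  d3:5  d4:5  d5:0.
Shift WP4→3.
Schedule WP1@1, WP2@1, WP3@1, WP4@3: d1:9  d2:9  d3:8  d4:8  d5:0 — peak 9.

9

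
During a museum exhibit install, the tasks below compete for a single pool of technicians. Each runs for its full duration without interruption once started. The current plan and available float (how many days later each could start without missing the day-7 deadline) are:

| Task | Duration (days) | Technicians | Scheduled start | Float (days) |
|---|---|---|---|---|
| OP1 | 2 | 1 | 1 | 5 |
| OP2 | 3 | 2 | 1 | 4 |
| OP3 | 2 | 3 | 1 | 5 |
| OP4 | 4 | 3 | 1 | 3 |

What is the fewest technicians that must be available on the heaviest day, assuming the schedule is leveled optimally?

5

Early-start (OP1@1, OP2@1, OP3@1, OP4@1) gives peak 9: d1:9  d2:9  d3:5  d4:3  d5:0  d6:0  d7:0.
Shift OP2→3, OP4→3.
Schedule OP1@1, OP2@3, OP3@1, OP4@3: d1:4  d2:4  d3:5  d4:5  d5:5  d6:3  d7:0 — peak 5.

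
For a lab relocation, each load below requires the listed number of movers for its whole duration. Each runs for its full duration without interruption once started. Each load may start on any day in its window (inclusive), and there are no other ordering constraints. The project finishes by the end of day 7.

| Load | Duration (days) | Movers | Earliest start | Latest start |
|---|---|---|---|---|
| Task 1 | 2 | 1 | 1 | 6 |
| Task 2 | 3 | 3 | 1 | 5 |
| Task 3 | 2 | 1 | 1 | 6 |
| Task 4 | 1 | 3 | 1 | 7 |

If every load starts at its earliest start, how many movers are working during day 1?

8

At early start, day 1 has: Task 1, Task 2, Task 3, Task 4.
Demand: 1 + 3 + 1 + 3 = 8.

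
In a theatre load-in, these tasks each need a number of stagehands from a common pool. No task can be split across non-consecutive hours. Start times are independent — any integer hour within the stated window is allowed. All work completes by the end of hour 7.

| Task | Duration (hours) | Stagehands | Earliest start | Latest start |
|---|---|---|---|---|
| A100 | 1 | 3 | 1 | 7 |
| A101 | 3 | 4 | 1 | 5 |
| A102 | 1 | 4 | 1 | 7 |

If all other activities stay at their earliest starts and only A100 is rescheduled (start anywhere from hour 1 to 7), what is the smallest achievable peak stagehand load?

8

A100@1: h1:11  h2:4  h3:4  h4:0  h5:0  h6:0  h7:0 → peak 11
A100@2: h1:8  h2:7  h3:4  h4:0  h5:0  h6:0  h7:0 → peak 8
A100@3: h1:8  h2:4  h3:7  h4:0  h5:0  h6:0  h7:0 → peak 8
A100@4: h1:8  h2:4  h3:4  h4:3  h5:0  h6:0  h7:0 → peak 8
A100@5: h1:8  h2:4  h3:4  h4:0  h5:3  h6:0  h7:0 → peak 8
A100@6: h1:8  h2:4  h3:4  h4:0  h5:0  h6:3  h7:0 → peak 8
A100@7: h1:8  h2:4  h3:4  h4:0  h5:0  h6:0  h7:3 → peak 8
Best is A100@2, peak 8.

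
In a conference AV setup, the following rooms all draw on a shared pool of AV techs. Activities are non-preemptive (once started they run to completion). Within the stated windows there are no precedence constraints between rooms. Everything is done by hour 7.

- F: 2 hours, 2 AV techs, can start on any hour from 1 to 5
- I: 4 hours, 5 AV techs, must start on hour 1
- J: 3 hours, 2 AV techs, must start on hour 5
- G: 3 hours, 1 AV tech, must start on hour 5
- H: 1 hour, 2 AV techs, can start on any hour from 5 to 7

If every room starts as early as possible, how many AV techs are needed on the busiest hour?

Early-start schedule: F@1, I@1, J@5, G@5, H@5.
Load per hour: hour 1: 7, hour 2: 7, hour 3: 5, hour 4: 5, hour 5: 5, hour 6: 3, hour 7: 3.
Peak is 7.

7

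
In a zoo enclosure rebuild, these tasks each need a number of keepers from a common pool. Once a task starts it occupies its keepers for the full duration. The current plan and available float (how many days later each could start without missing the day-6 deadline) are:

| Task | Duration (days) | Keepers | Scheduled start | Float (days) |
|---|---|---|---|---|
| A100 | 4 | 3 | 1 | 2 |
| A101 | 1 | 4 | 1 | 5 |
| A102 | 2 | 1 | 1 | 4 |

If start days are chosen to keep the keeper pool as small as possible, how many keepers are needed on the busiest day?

Early-start (A100@1, A101@1, A102@1) gives peak 8: d1:8  d2:4  d3:3  d4:3  d5:0  d6:0.
Shift A101→5.
Schedule A100@1, A101@5, A102@1: d1:4  d2:4  d3:3  d4:3  d5:4  d6:0 — peak 4.

4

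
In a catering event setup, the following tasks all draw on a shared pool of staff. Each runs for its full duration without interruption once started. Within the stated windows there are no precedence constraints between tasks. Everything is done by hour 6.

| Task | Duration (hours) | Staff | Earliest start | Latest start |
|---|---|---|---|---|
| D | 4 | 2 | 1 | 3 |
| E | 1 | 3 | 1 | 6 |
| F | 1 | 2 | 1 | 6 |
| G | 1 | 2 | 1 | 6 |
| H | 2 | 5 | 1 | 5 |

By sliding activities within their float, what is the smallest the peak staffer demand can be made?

Early-start (D@1, E@1, F@1, G@1, H@1) gives peak 14: h1:14  h2:7  h3:2  h4:2  h5:0  h6:0.
Shift F→2, G→3, H→5.
Schedule D@1, E@1, F@2, G@3, H@5: h1:5  h2:4  h3:4  h4:2  h5:5  h6:5 — peak 5.
Total staffer-hours = 25 over 6 hours ⇒ peak ≥ ⌈25/6⌉ = 5, so 5 is optimal.

5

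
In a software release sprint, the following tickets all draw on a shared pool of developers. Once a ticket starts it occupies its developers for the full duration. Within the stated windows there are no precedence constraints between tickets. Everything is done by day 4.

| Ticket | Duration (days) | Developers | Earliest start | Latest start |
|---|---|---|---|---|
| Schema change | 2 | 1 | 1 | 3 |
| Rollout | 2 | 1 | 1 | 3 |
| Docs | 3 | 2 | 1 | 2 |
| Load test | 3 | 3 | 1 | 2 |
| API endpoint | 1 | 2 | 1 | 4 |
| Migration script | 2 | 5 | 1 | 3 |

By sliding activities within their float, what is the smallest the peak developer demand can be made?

Early-start (Schema change@1, Rollout@1, Docs@1, Load test@1, API endpoint@1, Migration script@1) gives peak 14: d1:14  d2:12  d3:5  d4:0.
Shift Migration script→3.
Schedule Schema change@1, Rollout@1, Docs@1, Load test@1, API endpoint@1, Migration script@3: d1:9  d2:7  d3:10  d4:5 — peak 10.

10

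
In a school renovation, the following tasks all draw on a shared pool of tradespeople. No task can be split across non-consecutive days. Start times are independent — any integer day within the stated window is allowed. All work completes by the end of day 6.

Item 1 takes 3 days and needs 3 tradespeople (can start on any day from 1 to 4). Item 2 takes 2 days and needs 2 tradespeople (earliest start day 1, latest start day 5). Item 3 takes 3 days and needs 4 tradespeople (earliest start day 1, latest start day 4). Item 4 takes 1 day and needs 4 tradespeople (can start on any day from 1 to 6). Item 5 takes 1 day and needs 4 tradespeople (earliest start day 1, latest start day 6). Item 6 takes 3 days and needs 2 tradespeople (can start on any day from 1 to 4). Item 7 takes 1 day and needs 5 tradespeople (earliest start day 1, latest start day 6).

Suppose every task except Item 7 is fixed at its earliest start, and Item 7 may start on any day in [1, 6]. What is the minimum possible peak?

Item 7@1: d1:24  d2:11  d3:9  d4:0  d5:0  d6:0 → peak 24
Item 7@2: d1:19  d2:16  d3:9  d4:0  d5:0  d6:0 → peak 19
Item 7@3: d1:19  d2:11  d3:14  d4:0  d5:0  d6:0 → peak 19
Item 7@4: d1:19  d2:11  d3:9  d4:5  d5:0  d6:0 → peak 19
Item 7@5: d1:19  d2:11  d3:9  d4:0  d5:5  d6:0 → peak 19
Item 7@6: d1:19  d2:11  d3:9  d4:0  d5:0  d6:5 → peak 19
Best is Item 7@2, peak 19.

19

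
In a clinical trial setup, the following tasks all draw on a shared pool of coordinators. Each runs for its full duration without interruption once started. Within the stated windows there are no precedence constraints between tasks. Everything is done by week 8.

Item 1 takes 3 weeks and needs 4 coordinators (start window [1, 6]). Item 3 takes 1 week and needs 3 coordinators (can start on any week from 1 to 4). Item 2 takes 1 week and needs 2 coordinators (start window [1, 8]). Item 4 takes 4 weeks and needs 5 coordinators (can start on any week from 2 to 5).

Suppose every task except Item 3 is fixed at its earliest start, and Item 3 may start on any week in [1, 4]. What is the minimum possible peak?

Item 3@1: w1:9  w2:9  w3:9  w4:5  w5:5  w6:0  w7:0  w8:0 → peak 9
Item 3@2: w1:6  w2:12  w3:9  w4:5  w5:5  w6:0  w7:0  w8:0 → peak 12
Item 3@3: w1:6  w2:9  w3:12  w4:5  w5:5  w6:0  w7:0  w8:0 → peak 12
Item 3@4: w1:6  w2:9  w3:9  w4:8  w5:5  w6:0  w7:0  w8:0 → peak 9
Best is Item 3@1, peak 9.

9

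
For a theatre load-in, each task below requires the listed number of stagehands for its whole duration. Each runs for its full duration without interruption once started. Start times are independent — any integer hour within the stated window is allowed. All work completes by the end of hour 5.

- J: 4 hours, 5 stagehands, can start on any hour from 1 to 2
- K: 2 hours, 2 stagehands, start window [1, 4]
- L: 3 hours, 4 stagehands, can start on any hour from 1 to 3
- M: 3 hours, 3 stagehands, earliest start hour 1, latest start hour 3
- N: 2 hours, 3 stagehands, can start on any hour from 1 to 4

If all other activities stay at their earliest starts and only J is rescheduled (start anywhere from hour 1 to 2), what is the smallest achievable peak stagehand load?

J@1: h1:17  h2:17  h3:12  h4:5  h5:0 → peak 17
J@2: h1:12  h2:17  h3:12  h4:5  h5:5 → peak 17
Best is J@1, peak 17.

17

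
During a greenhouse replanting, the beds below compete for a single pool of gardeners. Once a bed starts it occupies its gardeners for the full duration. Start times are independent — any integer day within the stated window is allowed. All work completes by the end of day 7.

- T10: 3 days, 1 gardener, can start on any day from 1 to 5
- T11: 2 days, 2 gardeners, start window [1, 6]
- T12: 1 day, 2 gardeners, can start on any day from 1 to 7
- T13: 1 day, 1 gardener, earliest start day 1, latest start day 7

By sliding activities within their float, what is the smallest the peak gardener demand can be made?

Early-start (T10@1, T11@1, T12@1, T13@1) gives peak 6: d1:6  d2:3  d3:1  d4:0  d5:0  d6:0  d7:0.
Shift T11→4, T12→6.
Schedule T10@1, T11@4, T12@6, T13@1: d1:2  d2:1  d3:1  d4:2  d5:2  d6:2  d7:0 — peak 2.
Total gardener-days = 10 over 7 days ⇒ peak ≥ ⌈10/7⌉ = 2, so 2 is optimal.

2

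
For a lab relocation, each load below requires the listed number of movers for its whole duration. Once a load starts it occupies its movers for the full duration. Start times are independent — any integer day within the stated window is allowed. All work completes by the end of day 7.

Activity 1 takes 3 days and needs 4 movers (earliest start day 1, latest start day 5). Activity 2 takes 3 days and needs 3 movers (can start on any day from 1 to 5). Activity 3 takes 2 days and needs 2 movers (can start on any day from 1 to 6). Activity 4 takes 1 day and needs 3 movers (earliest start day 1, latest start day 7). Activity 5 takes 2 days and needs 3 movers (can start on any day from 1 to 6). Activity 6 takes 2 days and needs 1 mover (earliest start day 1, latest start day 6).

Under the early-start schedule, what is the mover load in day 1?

16

At early start, day 1 has: Activity 1, Activity 2, Activity 3, Activity 4, Activity 5, Activity 6.
Demand: 4 + 3 + 2 + 3 + 3 + 1 = 16.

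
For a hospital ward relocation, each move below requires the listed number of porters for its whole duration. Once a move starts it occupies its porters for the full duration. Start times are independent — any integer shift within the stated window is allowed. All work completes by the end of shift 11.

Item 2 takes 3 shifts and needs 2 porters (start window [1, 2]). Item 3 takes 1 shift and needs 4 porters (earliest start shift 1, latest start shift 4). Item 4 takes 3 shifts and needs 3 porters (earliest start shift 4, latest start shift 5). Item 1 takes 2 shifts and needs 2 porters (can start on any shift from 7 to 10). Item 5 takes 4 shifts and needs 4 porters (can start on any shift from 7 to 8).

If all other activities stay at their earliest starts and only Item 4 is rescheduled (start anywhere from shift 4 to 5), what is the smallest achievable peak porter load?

6

Item 4@4: s1:6  s2:2  s3:2  s4:3  s5:3  s6:3  s7:6  s8:6  s9:4  s10:4  s11:0 → peak 6
Item 4@5: s1:6  s2:2  s3:2  s4:0  s5:3  s6:3  s7:9  s8:6  s9:4  s10:4  s11:0 → peak 9
Best is Item 4@4, peak 6.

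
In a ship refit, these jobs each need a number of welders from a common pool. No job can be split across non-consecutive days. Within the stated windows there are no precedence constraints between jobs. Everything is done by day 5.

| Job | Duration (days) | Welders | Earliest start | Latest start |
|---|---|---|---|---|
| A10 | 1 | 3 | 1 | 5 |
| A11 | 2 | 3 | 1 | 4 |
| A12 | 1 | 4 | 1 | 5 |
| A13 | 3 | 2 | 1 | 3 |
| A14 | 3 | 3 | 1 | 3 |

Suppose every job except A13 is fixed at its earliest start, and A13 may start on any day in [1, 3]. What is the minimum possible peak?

13

A13@1: d1:15  d2:8  d3:5  d4:0  d5:0 → peak 15
A13@2: d1:13  d2:8  d3:5  d4:2  d5:0 → peak 13
A13@3: d1:13  d2:6  d3:5  d4:2  d5:2 → peak 13
Best is A13@2, peak 13.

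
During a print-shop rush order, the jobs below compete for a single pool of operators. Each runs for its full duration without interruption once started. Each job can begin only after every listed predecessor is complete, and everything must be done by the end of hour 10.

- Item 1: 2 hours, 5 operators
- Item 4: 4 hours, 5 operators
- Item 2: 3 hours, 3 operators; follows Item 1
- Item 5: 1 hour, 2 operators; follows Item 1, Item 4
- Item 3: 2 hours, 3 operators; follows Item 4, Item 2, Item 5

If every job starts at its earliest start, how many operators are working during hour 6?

3

At early start, hour 6 has: Item 3.
Demand: 3 = 3.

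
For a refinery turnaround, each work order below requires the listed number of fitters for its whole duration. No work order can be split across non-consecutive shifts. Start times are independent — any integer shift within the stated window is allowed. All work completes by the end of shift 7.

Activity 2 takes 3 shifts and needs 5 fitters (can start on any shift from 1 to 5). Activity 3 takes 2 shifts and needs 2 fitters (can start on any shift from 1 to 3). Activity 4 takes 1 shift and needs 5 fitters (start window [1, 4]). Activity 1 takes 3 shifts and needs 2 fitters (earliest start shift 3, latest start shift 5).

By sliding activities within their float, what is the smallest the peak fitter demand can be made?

Early-start (Activity 2@1, Activity 3@1, Activity 4@1, Activity 1@3) gives peak 12: s1:12  s2:7  s3:7  s4:2  s5:2  s6:0  s7:0.
Shift Activity 4→4.
Schedule Activity 2@1, Activity 3@1, Activity 4@4, Activity 1@3: s1:7  s2:7  s3:7  s4:7  s5:2  s6:0  s7:0 — peak 7.

7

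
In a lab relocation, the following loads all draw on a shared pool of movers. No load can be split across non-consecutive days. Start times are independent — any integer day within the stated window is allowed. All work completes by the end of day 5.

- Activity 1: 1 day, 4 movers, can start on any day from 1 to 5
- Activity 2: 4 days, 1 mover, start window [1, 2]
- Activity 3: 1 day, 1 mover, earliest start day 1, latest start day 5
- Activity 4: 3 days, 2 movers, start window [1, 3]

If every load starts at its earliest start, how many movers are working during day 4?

1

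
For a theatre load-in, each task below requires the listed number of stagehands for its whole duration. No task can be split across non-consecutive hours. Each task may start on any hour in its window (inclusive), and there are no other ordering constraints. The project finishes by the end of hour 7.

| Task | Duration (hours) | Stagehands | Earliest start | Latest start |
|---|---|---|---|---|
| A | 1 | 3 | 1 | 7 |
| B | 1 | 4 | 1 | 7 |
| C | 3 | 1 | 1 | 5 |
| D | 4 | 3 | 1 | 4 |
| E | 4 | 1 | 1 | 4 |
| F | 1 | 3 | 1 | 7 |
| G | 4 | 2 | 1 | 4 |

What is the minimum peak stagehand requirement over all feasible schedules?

Early-start (A@1, B@1, C@1, D@1, E@1, F@1, G@1) gives peak 17: h1:17  h2:7  h3:7  h4:6  h5:0  h6:0  h7:0.
Shift B→2, D→3, F→7, G→4.
Schedule A@1, B@2, C@1, D@3, E@1, F@7, G@4: h1:5  h2:6  h3:5  h4:6  h5:5  h6:5  h7:5 — peak 6.
Total stagehand-hours = 37 over 7 hours ⇒ peak ≥ ⌈37/7⌉ = 6, so 6 is optimal.

6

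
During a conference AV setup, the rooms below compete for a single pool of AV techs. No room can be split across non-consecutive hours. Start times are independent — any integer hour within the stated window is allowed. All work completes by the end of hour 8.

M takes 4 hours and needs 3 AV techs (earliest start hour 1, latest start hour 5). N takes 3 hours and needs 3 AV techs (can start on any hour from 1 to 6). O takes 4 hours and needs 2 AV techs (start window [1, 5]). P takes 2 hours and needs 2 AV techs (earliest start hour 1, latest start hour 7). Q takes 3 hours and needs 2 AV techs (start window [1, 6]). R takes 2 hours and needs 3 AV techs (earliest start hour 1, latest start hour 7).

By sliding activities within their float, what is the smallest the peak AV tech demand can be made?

Early-start (M@1, N@1, O@1, P@1, Q@1, R@1) gives peak 15: h1:15  h2:15  h3:10  h4:5  h5:0  h6:0  h7:0  h8:0.
Shift O→5, P→5, Q→4, R→7.
Schedule M@1, N@1, O@5, P@5, Q@4, R@7: h1:6  h2:6  h3:6  h4:5  h5:6  h6:6  h7:5  h8:5 — peak 6.
Total AV tech-hours = 45 over 8 hours ⇒ peak ≥ ⌈45/8⌉ = 6, so 6 is optimal.

6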